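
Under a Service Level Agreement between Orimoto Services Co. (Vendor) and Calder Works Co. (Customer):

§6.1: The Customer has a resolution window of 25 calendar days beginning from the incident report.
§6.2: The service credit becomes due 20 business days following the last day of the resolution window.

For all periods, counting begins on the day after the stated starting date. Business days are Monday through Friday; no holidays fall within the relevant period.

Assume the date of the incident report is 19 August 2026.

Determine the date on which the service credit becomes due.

9 October 2026

The last day of the resolution window: 25 calendar days after 19 August 2026 is 13 September 2026.
From Sunday, 13 September 2026, 20 business days (Sep 14, Sep 15, Sep 16, Sep 17, …, Oct 7, Oct 8, Oct 9, skipping weekends) brings us to Friday, 9 October 2026, which is the date on which the service credit becomes due.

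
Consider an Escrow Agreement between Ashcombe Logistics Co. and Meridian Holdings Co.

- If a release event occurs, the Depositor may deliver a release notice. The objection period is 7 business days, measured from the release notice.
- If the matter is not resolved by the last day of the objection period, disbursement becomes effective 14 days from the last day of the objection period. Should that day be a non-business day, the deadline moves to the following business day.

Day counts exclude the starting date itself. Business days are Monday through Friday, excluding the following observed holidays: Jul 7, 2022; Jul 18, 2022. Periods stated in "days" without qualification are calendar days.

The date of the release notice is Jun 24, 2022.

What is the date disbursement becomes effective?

Jul 19, 2022

From Friday, Jun 24, 2022, 7 business days (Jun 27, Jun 28, Jun 29, Jun 30, Jul 1, Jul 4, Jul 5, skipping weekends) brings us to Tuesday, Jul 5, 2022, which is the last day of the objection period.
The date disbursement becomes effective: Jul 5, 2022 + 14 days = Jul 19, 2022. Jul 19, 2022 is a Tuesday and is not a listed holiday, so no roll-forward applies.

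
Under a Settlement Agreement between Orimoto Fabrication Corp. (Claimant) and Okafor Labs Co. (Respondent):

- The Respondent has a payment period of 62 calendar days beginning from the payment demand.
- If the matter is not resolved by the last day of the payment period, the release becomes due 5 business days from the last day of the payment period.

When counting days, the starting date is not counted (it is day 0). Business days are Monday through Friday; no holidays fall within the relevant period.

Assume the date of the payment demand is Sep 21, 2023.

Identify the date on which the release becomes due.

Nov 29, 2023

The last day of the payment period: 62 calendar days after Sep 21, 2023 is Nov 22, 2023.
The date on which the release becomes due: counting 5 business days from Wednesday, Nov 22, 2023 (Nov 23, Nov 24, Nov 27, Nov 28, Nov 29, skipping weekends) reaches Wednesday, Nov 29, 2023.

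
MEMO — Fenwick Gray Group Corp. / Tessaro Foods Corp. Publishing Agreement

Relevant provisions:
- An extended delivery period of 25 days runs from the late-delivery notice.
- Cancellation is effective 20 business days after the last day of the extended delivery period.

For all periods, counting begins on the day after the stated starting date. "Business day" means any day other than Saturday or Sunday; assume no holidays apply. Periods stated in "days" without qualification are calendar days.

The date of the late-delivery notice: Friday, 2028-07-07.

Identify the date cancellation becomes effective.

Adding 25 calendar days to 2028-07-07 gives 2028-08-01, which is the last day of the extended delivery period.
The date cancellation becomes effective: 20 business days after Tuesday, 2028-08-01, skipping weekends — Aug 2, Aug 3, Aug 4, Aug 7, …, Aug 25, Aug 28, Aug 29 — lands on Tuesday, 2028-08-29.

2028-08-29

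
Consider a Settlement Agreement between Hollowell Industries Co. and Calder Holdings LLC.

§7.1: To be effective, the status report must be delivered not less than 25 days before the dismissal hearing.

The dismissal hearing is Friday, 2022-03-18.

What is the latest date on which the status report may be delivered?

Counting back 25 calendar days from 2022-03-18 gives 2022-02-21.

2022-02-21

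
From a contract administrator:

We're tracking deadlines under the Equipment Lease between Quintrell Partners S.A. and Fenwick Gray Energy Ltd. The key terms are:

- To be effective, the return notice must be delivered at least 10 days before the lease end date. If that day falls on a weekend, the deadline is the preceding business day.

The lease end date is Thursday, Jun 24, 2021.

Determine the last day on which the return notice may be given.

Counting back 10 calendar days from Jun 24, 2021 gives Jun 14, 2021. That is a Monday, so no adjustment is needed.

Jun 14, 2021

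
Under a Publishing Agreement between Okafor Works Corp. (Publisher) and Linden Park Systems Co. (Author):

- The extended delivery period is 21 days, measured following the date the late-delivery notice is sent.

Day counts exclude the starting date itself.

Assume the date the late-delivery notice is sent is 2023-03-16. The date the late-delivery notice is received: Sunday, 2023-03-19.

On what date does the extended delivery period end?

2023-04-06

Adding 21 calendar days to 2023-03-16 gives 2023-04-06, which is the last day of the extended delivery period.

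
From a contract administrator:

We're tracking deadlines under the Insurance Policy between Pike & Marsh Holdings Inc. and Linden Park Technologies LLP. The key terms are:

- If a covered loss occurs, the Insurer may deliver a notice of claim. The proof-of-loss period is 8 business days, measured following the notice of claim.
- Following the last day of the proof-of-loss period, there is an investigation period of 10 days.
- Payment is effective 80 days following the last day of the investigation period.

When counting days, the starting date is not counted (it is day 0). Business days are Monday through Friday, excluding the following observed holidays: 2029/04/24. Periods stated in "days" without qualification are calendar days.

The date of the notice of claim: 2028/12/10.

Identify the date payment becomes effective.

2029/03/20

The last day of the proof-of-loss period: counting 8 business days from Sunday, 2028/12/10 (Dec 11, Dec 12, Dec 13, Dec 14, Dec 15, Dec 18, Dec 19, Dec 20, skipping weekends) reaches Wednesday, 2028/12/20.
The last day of the investigation period: 2028/12/20 + 10 days = 2028/12/30.
The date payment becomes effective: 2028/12/30 + 80 days = 2029/03/20.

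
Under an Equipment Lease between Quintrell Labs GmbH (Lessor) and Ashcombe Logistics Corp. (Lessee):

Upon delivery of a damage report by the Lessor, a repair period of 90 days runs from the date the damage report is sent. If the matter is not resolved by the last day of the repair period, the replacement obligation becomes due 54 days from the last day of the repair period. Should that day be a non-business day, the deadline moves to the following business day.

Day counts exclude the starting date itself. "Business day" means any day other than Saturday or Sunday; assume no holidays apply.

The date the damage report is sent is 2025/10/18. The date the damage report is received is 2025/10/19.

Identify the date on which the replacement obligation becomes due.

The last day of the repair period: 90 calendar days after 2025/10/18 is 2026/01/16.
Adding 54 calendar days to 2026/01/16 gives 2026/03/11, which is the date on which the replacement obligation becomes due. 2026/03/11 is a Wednesday, so no roll-forward applies.

2026/03/11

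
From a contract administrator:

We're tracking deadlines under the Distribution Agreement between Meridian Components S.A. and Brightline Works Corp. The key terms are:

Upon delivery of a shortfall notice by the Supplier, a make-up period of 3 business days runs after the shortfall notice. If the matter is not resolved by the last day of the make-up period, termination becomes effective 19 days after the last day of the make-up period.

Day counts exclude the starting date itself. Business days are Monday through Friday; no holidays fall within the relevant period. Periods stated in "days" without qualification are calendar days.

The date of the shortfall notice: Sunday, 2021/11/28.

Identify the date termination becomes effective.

2021/12/20

The last day of the make-up period: counting 3 business days from Sunday, 2021/11/28 (Nov 29, Nov 30, Dec 1, skipping weekends) reaches Wednesday, 2021/12/01.
The date termination becomes effective: 2021/12/01 + 19 days = 2021/12/20.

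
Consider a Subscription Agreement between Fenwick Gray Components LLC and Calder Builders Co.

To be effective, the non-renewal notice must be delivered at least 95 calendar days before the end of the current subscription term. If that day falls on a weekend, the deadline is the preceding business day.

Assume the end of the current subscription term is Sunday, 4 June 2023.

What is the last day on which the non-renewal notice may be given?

4 June 2023 minus 95 days is 1 March 2023. That is a Wednesday, so no adjustment is needed.

1 March 2023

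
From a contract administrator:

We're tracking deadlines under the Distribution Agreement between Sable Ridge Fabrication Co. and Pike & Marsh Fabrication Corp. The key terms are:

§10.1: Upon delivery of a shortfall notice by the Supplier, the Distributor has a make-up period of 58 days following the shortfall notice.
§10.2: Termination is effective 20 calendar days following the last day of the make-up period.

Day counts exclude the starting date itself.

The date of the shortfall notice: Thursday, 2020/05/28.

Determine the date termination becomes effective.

Adding 58 calendar days to 2020/05/28 gives 2020/07/25, which is the last day of the make-up period.
Adding 20 calendar days to 2020/07/25 gives 2020/08/14, which is the date termination becomes effective.

2020/08/14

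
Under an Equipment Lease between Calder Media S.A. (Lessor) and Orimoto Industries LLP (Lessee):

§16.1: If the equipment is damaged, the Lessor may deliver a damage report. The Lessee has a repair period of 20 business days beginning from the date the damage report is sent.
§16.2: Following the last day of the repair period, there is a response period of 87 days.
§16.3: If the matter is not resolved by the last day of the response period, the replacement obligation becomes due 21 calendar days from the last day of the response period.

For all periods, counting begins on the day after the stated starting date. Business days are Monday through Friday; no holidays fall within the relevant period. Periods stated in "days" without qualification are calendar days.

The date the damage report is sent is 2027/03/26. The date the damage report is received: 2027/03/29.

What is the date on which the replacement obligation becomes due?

The last day of the repair period: counting 20 business days from Friday, 2027/03/26 (Mar 29, Mar 30, Mar 31, Apr 1, …, Apr 21, Apr 22, Apr 23, skipping weekends) reaches Friday, 2027/04/23.
The last day of the response period: 87 calendar days after 2027/04/23 is 2027/07/19.
The date on which the replacement obligation becomes due: 21 calendar days after 2027/07/19 is 2027/08/09.

2027/08/09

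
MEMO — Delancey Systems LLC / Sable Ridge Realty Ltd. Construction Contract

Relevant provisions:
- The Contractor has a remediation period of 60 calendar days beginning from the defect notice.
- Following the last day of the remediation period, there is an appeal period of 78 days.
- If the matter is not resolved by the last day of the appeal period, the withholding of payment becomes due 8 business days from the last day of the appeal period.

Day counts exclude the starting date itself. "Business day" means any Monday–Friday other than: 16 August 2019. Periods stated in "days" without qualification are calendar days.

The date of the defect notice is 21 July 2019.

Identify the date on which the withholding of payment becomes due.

The last day of the remediation period: 21 July 2019 + 60 days = 19 September 2019.
Adding 78 calendar days to 19 September 2019 gives 6 December 2019, which is the last day of the appeal period.
From Friday, 6 December 2019, 8 business days (Dec 9, Dec 10, Dec 11, Dec 12, Dec 13, Dec 16, Dec 17, Dec 18, skipping weekends) brings us to Wednesday, 18 December 2019, which is the date on which the withholding of payment becomes due.

18 December 2019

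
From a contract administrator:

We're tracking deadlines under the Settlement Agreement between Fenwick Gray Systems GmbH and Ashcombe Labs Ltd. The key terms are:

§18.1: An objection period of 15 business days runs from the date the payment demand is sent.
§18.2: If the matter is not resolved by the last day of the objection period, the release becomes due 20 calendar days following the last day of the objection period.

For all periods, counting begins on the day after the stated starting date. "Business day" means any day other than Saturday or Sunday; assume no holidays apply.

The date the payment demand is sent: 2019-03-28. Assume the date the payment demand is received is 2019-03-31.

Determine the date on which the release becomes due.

From Thursday, 2019-03-28, 15 business days (Mar 29, Apr 1, Apr 2, Apr 3, …, Apr 16, Apr 17, Apr 18, skipping weekends) brings us to Thursday, 2019-04-18, which is the last day of the objection period.
Adding 20 calendar days to 2019-04-18 gives 2019-05-08, which is the date on which the release becomes due.

2019-05-08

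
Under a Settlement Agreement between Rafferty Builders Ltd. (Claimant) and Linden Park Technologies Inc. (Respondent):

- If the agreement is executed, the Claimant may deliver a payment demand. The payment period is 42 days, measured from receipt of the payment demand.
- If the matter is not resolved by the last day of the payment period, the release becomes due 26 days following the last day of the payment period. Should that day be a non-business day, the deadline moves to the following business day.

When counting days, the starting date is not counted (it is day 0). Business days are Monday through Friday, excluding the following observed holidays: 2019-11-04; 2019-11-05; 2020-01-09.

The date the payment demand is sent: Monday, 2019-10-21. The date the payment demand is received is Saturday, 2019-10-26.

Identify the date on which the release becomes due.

The last day of the payment period: 2019-10-26 + 42 days = 2019-12-07.
Adding 26 calendar days to 2019-12-07 gives 2020-01-02, which is the date on which the release becomes due. 2020-01-02 is a Thursday and is not a listed holiday, so no roll-forward applies.

2020-01-02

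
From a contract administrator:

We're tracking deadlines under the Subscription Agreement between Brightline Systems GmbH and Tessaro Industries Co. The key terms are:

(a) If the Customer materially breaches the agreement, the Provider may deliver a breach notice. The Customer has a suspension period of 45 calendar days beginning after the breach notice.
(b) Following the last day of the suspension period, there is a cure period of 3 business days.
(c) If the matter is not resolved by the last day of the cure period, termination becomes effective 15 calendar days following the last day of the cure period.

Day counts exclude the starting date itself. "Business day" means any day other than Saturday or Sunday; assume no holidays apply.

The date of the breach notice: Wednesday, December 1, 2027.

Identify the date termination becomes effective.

February 3, 2028

Adding 45 calendar days to December 1, 2027 gives January 15, 2028, which is the last day of the suspension period.
The last day of the cure period: 3 business days after Saturday, January 15, 2028, skipping weekends — Jan 17, Jan 18, Jan 19 — lands on Wednesday, January 19, 2028.
The date termination becomes effective: 15 calendar days after January 19, 2028 is February 3, 2028.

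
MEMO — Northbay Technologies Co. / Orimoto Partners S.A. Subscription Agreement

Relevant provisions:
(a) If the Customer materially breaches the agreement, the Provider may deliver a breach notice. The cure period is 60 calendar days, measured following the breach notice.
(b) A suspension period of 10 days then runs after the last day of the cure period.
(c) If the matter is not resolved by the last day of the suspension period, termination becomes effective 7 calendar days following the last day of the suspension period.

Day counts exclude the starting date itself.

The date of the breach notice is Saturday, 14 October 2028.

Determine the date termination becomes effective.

Adding 60 calendar days to 14 October 2028 gives 13 December 2028, which is the last day of the cure period.
The last day of the suspension period: 10 calendar days after 13 December 2028 is 23 December 2028.
The date termination becomes effective: 7 calendar days after 23 December 2028 is 30 December 2028.

30 December 2028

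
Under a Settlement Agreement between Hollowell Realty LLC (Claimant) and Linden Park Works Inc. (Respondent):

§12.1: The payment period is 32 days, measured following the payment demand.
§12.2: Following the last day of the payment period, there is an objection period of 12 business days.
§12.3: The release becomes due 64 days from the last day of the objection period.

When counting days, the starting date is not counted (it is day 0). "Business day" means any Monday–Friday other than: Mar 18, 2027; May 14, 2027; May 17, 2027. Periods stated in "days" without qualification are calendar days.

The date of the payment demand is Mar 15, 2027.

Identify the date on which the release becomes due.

Jul 7, 2027

Adding 32 calendar days to Mar 15, 2027 gives Apr 16, 2027, which is the last day of the payment period.
The last day of the objection period: 12 business days after Friday, Apr 16, 2027, skipping weekends — Apr 19, Apr 20, Apr 21, Apr 22, …, Apr 30, May 3, May 4 — lands on Tuesday, May 4, 2027.
The date on which the release becomes due: May 4, 2027 + 64 days = Jul 7, 2027.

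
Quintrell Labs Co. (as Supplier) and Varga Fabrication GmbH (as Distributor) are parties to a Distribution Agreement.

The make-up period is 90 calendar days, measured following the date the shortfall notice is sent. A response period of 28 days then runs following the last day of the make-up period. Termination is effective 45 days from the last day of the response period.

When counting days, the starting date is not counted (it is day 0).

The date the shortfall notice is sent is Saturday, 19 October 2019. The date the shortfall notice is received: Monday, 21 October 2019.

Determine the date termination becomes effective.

Adding 90 calendar days to 19 October 2019 gives 17 January 2020, which is the last day of the make-up period.
Adding 28 calendar days to 17 January 2020 gives 14 February 2020, which is the last day of the response period.
The date termination becomes effective: 45 calendar days after 14 February 2020 is 30 March 2020.

30 March 2020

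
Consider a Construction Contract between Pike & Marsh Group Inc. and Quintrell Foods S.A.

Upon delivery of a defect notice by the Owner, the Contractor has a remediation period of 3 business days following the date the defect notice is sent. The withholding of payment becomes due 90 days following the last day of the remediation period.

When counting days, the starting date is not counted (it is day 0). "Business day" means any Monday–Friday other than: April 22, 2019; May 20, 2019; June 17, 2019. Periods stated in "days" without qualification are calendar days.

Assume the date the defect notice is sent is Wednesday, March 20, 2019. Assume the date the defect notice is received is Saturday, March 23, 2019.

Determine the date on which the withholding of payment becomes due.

June 23, 2019

The last day of the remediation period: 3 business days after Wednesday, March 20, 2019, skipping weekends — Mar 21, Mar 22, Mar 25 — lands on Monday, March 25, 2019.
Adding 90 calendar days to March 25, 2019 gives June 23, 2019, which is the date on which the withholding of payment becomes due.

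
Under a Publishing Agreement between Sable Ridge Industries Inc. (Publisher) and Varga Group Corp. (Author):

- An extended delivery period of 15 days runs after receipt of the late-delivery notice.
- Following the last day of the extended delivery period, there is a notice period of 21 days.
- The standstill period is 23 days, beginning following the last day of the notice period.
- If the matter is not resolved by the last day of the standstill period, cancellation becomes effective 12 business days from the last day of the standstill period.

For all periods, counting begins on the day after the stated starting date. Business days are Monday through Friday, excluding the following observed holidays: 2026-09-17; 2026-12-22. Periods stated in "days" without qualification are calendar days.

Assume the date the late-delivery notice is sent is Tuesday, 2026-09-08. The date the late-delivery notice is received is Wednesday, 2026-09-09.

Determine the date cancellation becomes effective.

The last day of the extended delivery period: 2026-09-09 + 15 days = 2026-09-24.
The last day of the notice period: 21 calendar days after 2026-09-24 is 2026-10-15.
The last day of the standstill period: 23 calendar days after 2026-10-15 is 2026-11-07.
The date cancellation becomes effective: counting 12 business days from Saturday, 2026-11-07 (Nov 9, Nov 10, Nov 11, Nov 12, …, Nov 20, Nov 23, Nov 24, skipping weekends) reaches Tuesday, 2026-11-24.

2026-11-24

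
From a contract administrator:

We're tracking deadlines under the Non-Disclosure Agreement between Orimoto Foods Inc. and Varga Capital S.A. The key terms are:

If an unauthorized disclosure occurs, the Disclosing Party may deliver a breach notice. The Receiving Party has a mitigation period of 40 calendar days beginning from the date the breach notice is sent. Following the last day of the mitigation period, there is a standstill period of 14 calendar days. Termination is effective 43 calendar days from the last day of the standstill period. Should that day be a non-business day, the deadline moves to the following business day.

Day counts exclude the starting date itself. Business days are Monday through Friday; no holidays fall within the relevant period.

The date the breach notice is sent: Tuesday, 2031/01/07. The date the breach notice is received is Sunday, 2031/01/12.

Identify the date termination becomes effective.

2031/04/14

The last day of the mitigation period: 2031/01/07 + 40 days = 2031/02/16.
Adding 14 calendar days to 2031/02/16 gives 2031/03/02, which is the last day of the standstill period.
The date termination becomes effective: 43 calendar days after 2031/03/02 is 2031/04/14. 2031/04/14 is a Monday, so no roll-forward applies.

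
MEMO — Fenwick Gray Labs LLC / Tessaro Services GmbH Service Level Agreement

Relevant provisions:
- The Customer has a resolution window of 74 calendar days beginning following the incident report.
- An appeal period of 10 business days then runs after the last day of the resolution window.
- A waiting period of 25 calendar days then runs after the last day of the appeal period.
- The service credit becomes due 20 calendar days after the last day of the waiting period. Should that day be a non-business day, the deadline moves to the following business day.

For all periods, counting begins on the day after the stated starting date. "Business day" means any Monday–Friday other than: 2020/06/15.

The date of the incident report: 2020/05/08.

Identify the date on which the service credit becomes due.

2020/09/18

The last day of the resolution window: 74 calendar days after 2020/05/08 is 2020/07/21.
From Tuesday, 2020/07/21, 10 business days (Jul 22, Jul 23, Jul 24, Jul 27, Jul 28, Jul 29, Jul 30, Jul 31, Aug 3, Aug 4, skipping weekends) brings us to Tuesday, 2020/08/04, which is the last day of the appeal period.
The last day of the waiting period: 25 calendar days after 2020/08/04 is 2020/08/29.
The date on which the service credit becomes due: 2020/08/29 + 20 days = 2020/09/18. 2020/09/18 is a Friday and is not a listed holiday, so no roll-forward applies.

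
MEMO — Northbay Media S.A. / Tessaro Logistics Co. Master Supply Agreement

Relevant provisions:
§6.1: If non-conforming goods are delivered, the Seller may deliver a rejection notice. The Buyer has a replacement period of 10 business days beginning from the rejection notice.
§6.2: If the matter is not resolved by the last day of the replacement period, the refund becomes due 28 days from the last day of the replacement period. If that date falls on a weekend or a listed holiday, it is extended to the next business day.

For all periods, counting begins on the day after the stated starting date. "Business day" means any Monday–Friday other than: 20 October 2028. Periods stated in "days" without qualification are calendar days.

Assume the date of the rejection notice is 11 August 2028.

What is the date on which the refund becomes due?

22 September 2028

The last day of the replacement period: counting 10 business days from Friday, 11 August 2028 (Aug 14, Aug 15, Aug 16, Aug 17, Aug 18, Aug 21, Aug 22, Aug 23, Aug 24, Aug 25, skipping weekends) reaches Friday, 25 August 2028.
The date on which the refund becomes due: 25 August 2028 + 28 days = 22 September 2028. 22 September 2028 is a Friday and is not a listed holiday, so no roll-forward applies.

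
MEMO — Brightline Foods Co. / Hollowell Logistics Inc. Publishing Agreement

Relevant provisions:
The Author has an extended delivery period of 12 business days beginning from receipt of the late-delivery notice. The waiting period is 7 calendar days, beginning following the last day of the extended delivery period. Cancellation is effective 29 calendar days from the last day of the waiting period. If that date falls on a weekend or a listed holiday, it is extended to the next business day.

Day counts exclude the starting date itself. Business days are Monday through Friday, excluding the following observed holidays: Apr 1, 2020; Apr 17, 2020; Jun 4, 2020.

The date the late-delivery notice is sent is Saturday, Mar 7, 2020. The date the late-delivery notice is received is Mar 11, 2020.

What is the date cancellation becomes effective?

May 4, 2020

From Wednesday, Mar 11, 2020, 12 business days (Mar 12, Mar 13, Mar 16, Mar 17, …, Mar 25, Mar 26, Mar 27, skipping weekends) brings us to Friday, Mar 27, 2020, which is the last day of the extended delivery period.
The last day of the waiting period: 7 calendar days after Mar 27, 2020 is Apr 3, 2020.
Adding 29 calendar days to Apr 3, 2020 gives May 2, 2020, which is the date cancellation becomes effective. That falls on a Saturday, so it rolls to the next business day, Monday, May 4, 2020.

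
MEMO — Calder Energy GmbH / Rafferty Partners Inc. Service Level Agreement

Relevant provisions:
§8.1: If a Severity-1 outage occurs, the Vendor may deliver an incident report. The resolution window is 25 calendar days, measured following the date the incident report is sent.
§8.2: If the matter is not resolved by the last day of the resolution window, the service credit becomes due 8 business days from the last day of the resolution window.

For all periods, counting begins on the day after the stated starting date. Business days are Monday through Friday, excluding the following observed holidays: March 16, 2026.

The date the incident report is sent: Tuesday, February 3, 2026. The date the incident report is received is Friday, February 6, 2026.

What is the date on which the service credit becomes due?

The last day of the resolution window: 25 calendar days after February 3, 2026 is February 28, 2026.
The date on which the service credit becomes due: 8 business days after Saturday, February 28, 2026, skipping weekends — Mar 2, Mar 3, Mar 4, Mar 5, Mar 6, Mar 9, Mar 10, Mar 11 — lands on Wednesday, March 11, 2026.

March 11, 2026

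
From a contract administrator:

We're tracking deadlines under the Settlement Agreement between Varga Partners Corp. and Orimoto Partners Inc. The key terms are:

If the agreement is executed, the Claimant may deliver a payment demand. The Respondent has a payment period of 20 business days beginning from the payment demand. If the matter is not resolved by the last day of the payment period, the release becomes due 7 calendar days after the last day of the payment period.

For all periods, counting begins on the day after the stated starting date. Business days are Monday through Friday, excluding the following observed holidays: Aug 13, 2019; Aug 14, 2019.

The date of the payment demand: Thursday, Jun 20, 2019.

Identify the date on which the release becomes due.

Jul 25, 2019

The last day of the payment period: counting 20 business days from Thursday, Jun 20, 2019 (Jun 21, Jun 24, Jun 25, Jun 26, …, Jul 16, Jul 17, Jul 18, skipping weekends) reaches Thursday, Jul 18, 2019.
Adding 7 calendar days to Jul 18, 2019 gives Jul 25, 2019, which is the date on which the release becomes due.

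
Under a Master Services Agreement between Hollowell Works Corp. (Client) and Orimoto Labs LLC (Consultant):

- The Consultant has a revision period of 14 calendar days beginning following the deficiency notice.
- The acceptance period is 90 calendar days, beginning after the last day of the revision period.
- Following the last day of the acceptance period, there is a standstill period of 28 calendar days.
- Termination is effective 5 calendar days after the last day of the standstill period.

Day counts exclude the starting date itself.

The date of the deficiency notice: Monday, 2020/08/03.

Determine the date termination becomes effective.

The last day of the revision period: 2020/08/03 + 14 days = 2020/08/17.
Adding 90 calendar days to 2020/08/17 gives 2020/11/15, which is the last day of the acceptance period.
Adding 28 calendar days to 2020/11/15 gives 2020/12/13, which is the last day of the standstill period.
Adding 5 calendar days to 2020/12/13 gives 2020/12/18, which is the date termination becomes effective.

2020/12/18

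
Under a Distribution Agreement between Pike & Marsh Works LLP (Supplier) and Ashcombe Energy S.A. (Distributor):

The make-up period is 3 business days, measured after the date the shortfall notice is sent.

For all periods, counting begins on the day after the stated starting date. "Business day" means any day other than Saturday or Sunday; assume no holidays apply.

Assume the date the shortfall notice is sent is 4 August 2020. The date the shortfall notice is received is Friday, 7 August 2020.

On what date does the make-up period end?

The last day of the make-up period: 3 business days after Tuesday, 4 August 2020, skipping weekends — Aug 5, Aug 6, Aug 7 — lands on Friday, 7 August 2020.

7 August 2020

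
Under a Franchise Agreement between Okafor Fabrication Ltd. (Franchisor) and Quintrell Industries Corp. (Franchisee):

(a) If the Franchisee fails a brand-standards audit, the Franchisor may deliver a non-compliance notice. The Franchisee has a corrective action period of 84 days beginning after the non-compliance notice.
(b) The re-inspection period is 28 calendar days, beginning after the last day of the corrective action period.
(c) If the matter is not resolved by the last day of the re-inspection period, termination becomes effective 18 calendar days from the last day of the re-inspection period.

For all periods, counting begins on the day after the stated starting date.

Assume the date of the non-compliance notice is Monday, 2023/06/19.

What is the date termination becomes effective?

2023/10/27

The last day of the corrective action period: 84 calendar days after 2023/06/19 is 2023/09/11.
Adding 28 calendar days to 2023/09/11 gives 2023/10/09, which is the last day of the re-inspection period.
Adding 18 calendar days to 2023/10/09 gives 2023/10/27, which is the date termination becomes effective.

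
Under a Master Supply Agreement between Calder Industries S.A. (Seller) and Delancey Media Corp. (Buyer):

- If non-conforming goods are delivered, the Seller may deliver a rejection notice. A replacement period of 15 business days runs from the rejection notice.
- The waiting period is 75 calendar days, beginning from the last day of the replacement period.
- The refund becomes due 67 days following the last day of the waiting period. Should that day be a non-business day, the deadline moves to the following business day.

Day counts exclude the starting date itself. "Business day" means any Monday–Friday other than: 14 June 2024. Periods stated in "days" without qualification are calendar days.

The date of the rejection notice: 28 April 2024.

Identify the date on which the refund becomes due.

The last day of the replacement period: 15 business days after Sunday, 28 April 2024, skipping weekends — Apr 29, Apr 30, May 1, May 2, …, May 15, May 16, May 17 — lands on Friday, 17 May 2024.
Adding 75 calendar days to 17 May 2024 gives 31 July 2024, which is the last day of the waiting period.
Adding 67 calendar days to 31 July 2024 gives 6 October 2024, which is the date on which the refund becomes due. That falls on a Sunday, so it rolls to the next business day, Monday, 7 October 2024.

7 October 2024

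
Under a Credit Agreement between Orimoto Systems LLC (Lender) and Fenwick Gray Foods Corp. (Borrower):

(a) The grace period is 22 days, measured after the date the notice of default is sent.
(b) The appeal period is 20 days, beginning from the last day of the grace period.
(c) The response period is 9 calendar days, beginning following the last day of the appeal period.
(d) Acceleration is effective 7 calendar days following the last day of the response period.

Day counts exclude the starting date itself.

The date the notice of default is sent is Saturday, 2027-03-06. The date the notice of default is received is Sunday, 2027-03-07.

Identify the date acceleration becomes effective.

Adding 22 calendar days to 2027-03-06 gives 2027-03-28, which is the last day of the grace period.
The last day of the appeal period: 2027-03-28 + 20 days = 2027-04-17.
The last day of the response period: 2027-04-17 + 9 days = 2027-04-26.
The date acceleration becomes effective: 2027-04-26 + 7 days = 2027-05-03.

2027-05-03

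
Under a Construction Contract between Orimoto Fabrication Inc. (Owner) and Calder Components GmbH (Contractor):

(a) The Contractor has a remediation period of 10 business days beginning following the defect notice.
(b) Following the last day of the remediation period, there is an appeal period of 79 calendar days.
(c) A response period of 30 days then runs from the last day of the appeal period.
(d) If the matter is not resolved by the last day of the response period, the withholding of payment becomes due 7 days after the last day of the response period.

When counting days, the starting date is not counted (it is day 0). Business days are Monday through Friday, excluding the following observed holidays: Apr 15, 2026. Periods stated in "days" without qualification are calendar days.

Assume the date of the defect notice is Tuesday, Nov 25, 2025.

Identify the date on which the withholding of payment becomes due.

Apr 4, 2026

From Tuesday, Nov 25, 2025, 10 business days (Nov 26, Nov 27, Nov 28, Dec 1, Dec 2, Dec 3, Dec 4, Dec 5, Dec 8, Dec 9, skipping weekends) brings us to Tuesday, Dec 9, 2025, which is the last day of the remediation period.
Adding 79 calendar days to Dec 9, 2025 gives Feb 26, 2026, which is the last day of the appeal period.
The last day of the response period: 30 calendar days after Feb 26, 2026 is Mar 28, 2026.
The date on which the withholding of payment becomes due: 7 calendar days after Mar 28, 2026 is Apr 4, 2026.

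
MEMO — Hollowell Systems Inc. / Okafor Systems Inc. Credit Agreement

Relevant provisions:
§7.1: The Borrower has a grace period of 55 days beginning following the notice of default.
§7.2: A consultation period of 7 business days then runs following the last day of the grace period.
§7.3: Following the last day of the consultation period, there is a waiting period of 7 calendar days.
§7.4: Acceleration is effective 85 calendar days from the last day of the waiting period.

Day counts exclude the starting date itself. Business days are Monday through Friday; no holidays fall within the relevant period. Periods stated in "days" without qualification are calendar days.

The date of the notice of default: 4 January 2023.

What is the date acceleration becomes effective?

The last day of the grace period: 55 calendar days after 4 January 2023 is 28 February 2023.
From Tuesday, 28 February 2023, 7 business days (Mar 1, Mar 2, Mar 3, Mar 6, Mar 7, Mar 8, Mar 9, skipping weekends) brings us to Thursday, 9 March 2023, which is the last day of the consultation period.
The last day of the waiting period: 7 calendar days after 9 March 2023 is 16 March 2023.
The date acceleration becomes effective: 16 March 2023 + 85 days = 9 June 2023.

9 June 2023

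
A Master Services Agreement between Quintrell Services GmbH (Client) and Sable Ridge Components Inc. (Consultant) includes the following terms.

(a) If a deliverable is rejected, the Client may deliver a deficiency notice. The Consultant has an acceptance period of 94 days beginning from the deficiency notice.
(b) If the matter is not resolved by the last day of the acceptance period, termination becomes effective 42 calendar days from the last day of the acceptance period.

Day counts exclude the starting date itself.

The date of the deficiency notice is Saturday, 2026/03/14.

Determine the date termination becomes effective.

The last day of the acceptance period: 2026/03/14 + 94 days = 2026/06/16.
The date termination becomes effective: 2026/06/16 + 42 days = 2026/07/28.

2026/07/28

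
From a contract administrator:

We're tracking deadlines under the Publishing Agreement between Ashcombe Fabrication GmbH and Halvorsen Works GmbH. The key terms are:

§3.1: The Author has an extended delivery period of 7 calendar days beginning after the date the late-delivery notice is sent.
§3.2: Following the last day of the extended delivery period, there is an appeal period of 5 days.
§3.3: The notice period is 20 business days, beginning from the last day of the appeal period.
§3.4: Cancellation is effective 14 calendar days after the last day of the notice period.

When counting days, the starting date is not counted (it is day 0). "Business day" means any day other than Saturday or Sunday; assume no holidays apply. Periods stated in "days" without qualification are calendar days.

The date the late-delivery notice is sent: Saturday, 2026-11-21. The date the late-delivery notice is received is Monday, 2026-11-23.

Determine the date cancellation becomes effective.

The last day of the extended delivery period: 2026-11-21 + 7 days = 2026-11-28.
Adding 5 calendar days to 2026-11-28 gives 2026-12-03, which is the last day of the appeal period.
The last day of the notice period: 20 business days after Thursday, 2026-12-03, skipping weekends — Dec 4, Dec 7, Dec 8, Dec 9, …, Dec 29, Dec 30, Dec 31 — lands on Thursday, 2026-12-31.
Adding 14 calendar days to 2026-12-31 gives 2027-01-14, which is the date cancellation becomes effective.

2027-01-14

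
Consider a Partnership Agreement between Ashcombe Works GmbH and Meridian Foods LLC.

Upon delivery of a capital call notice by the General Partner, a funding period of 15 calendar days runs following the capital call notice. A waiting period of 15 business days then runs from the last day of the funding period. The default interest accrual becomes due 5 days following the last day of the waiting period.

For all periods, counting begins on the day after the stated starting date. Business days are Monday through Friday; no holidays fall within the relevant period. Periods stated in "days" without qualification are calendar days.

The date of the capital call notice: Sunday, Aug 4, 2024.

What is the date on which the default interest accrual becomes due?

Sep 14, 2024

The last day of the funding period: Aug 4, 2024 + 15 days = Aug 19, 2024.
The last day of the waiting period: counting 15 business days from Monday, Aug 19, 2024 (Aug 20, Aug 21, Aug 22, Aug 23, …, Sep 5, Sep 6, Sep 9, skipping weekends) reaches Monday, Sep 9, 2024.
The date on which the default interest accrual becomes due: 5 calendar days after Sep 9, 2024 is Sep 14, 2024.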